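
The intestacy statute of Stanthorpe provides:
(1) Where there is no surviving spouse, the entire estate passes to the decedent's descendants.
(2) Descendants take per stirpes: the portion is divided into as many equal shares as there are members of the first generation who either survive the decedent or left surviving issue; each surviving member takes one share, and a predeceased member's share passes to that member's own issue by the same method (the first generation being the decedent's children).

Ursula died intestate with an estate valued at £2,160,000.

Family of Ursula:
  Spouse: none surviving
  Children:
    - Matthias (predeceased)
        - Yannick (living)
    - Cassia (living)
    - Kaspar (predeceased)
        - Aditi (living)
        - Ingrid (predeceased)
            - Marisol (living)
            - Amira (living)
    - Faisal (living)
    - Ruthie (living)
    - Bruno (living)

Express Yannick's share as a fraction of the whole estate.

Yannick receives 1/6 of the estate.

The entire £2,160,000 passes to the descendants.
That amount (£2,160,000) is divided into 6 shares of £360,000: Cassia, Faisal, Ruthie, and Bruno each take £360,000; Matthias's £360,000 share passes to Matthias's issue; Kaspar's £360,000 share passes to Kaspar's issue.
Matthias's share (£360,000) passes entirely to Yannick.
Kaspar's share (£360,000) is divided into 2 shares of £180,000: Aditi takes £180,000; Ingrid's £180,000 share passes to Ingrid's issue.
Ingrid's share (£180,000) is divided into 2 shares of £90,000: Marisol and Amira each take £90,000.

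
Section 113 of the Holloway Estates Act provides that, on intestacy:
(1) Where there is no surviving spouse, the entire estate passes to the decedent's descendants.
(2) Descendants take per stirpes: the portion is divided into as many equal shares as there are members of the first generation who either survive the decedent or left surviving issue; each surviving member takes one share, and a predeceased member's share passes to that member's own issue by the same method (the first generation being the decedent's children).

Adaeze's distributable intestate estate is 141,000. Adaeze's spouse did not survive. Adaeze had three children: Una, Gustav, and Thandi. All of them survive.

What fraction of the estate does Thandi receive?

Thandi receives 1/3 of the estate.

The entire 141,000 passes to the descendants.
That amount (141,000) is divided into 3 shares of 47,000: Una, Gustav, and Thandi each take 47,000.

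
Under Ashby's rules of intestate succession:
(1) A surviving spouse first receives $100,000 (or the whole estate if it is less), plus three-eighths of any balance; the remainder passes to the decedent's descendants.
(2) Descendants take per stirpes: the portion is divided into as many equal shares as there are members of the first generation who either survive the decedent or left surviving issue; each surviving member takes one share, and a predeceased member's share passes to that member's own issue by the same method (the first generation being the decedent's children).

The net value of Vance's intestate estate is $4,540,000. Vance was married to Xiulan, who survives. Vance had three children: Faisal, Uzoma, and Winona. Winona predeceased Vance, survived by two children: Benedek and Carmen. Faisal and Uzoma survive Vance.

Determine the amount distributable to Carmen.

Xiulan first takes $100,000, leaving a balance of $4,440,000. Xiulan then takes three-eighths of the balance ($1,665,000), for a total of $1,765,000. The remaining $2,775,000 passes to the descendants.
The descendants' portion ($2,775,000) is divided into 3 shares of $925,000: Faisal and Uzoma each take $925,000; Winona's $925,000 share passes to Winona's issue.
Winona's share ($925,000) is divided into 2 shares of $462,500: Benedek and Carmen each take $462,500.

Carmen receives $462,500.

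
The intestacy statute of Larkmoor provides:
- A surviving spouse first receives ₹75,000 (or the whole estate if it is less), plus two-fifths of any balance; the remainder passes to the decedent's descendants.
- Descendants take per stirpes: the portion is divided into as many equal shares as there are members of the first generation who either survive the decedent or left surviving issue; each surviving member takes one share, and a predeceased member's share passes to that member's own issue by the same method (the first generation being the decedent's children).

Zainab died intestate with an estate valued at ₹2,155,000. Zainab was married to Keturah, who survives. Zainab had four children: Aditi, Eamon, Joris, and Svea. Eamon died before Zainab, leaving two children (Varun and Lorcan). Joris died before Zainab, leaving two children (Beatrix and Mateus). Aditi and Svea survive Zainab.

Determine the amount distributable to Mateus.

Keturah first takes ₹75,000, leaving a balance of ₹2,080,000. Keturah then takes two-fifths of the balance (₹832,000), for a total of ₹907,000. The remaining ₹1,248,000 passes to the descendants.
The descendants' portion (₹1,248,000) is divided into 4 shares of ₹312,000: Aditi and Svea each take ₹312,000; Eamon's ₹312,000 share passes to Eamon's issue; Joris's ₹312,000 share passes to Joris's issue.
Eamon's share (₹312,000) is divided into 2 shares of ₹156,000: Varun and Lorcan each take ₹156,000.
Joris's share (₹312,000) is divided into 2 shares of ₹156,000: Beatrix and Mateus each take ₹156,000.

Mateus receives ₹156,000.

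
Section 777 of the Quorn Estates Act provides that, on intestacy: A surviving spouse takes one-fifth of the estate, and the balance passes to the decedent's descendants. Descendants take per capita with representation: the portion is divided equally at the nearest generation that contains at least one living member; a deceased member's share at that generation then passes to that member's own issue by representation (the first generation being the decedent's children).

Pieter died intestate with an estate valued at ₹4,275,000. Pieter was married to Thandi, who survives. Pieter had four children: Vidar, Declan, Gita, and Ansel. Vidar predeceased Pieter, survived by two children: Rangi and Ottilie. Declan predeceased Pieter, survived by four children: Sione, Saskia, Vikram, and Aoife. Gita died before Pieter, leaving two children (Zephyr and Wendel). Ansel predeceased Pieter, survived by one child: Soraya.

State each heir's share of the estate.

Thandi: ₹855,000; Rangi: ₹380,000; Ottilie: ₹380,000; Sione: ₹380,000; Saskia: ₹380,000; Vikram: ₹380,000; Aoife: ₹380,000; Zephyr: ₹380,000; Wendel: ₹380,000; Soraya: ₹380,000

Thandi takes one-fifth of ₹4,275,000 = ₹855,000. The remaining ₹3,420,000 passes to the descendants.
No child survives, so the initial division is made at the grandchildren's generation.
The descendants' portion (₹3,420,000) is divided into 9 shares of ₹380,000: Rangi, Ottilie, Sione, Saskia, Vikram, Aoife, Zephyr, Wendel, and Soraya each take ₹380,000.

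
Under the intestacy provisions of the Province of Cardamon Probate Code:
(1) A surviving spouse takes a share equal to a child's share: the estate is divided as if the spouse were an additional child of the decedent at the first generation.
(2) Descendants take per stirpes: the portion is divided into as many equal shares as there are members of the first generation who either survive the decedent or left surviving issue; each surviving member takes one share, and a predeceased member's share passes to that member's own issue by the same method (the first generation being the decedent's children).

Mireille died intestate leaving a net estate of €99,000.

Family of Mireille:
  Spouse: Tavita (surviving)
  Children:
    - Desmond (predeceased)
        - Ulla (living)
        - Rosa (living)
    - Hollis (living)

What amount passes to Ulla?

The spouse counts as an additional share at the children's level, so there are 3 primary shares of €33,000. Tavita takes one such share (€33,000).
The children's combined portion (€66,000) is divided into 2 shares of €33,000: Hollis takes €33,000; Desmond's €33,000 share passes to Desmond's issue.
Desmond's share (€33,000) is divided into 2 shares of €16,500: Ulla and Rosa each take €16,500.

Ulla receives €16,500.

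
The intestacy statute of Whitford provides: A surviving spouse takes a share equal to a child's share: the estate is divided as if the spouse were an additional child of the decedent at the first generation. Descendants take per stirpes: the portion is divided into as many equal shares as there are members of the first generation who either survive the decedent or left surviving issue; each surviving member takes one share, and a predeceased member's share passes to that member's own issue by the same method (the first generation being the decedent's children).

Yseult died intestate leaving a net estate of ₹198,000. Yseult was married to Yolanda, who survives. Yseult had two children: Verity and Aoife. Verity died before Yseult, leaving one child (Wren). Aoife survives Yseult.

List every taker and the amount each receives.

The spouse counts as an additional share at the children's level, so there are 3 primary shares of ₹66,000. Yolanda takes one such share (₹66,000).
The children's combined portion (₹132,000) is divided into 2 shares of ₹66,000: Aoife takes ₹66,000; Verity's ₹66,000 share passes to Verity's issue.
Verity's share (₹66,000) passes entirely to Wren.

Yolanda: ₹66,000; Wren: ₹66,000; Aoife: ₹66,000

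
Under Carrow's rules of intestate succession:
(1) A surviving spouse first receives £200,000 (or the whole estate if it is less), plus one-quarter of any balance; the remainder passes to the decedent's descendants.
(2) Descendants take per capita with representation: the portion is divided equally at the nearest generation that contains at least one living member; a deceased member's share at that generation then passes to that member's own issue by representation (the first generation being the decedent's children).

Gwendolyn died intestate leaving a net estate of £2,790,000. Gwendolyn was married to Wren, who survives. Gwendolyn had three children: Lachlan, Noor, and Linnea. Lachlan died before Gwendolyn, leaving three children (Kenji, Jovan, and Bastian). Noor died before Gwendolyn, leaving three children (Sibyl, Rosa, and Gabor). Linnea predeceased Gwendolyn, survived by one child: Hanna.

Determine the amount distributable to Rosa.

Wren first takes £200,000, leaving a balance of £2,590,000. Wren then takes one-quarter of the balance (£647,500), for a total of £847,500. The remaining £1,942,500 passes to the descendants.
No child survives, so the initial division is made at the grandchildren's generation.
The descendants' portion (£1,942,500) is divided into 7 shares of £277,500: Kenji, Jovan, Bastian, Sibyl, Rosa, Gabor, and Hanna each take £277,500.

Rosa receives £277,500.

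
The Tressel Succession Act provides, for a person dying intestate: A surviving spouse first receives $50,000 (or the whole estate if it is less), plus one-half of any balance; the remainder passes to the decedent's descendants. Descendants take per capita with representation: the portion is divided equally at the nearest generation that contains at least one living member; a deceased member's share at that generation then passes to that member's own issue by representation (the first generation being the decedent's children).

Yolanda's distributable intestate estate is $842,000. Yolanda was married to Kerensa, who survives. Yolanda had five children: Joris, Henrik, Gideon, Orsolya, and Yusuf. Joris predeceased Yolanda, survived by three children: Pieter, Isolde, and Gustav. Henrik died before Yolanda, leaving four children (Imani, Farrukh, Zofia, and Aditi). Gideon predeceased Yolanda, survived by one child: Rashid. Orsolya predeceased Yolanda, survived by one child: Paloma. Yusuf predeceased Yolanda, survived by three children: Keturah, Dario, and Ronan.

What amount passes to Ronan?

Kerensa first takes $50,000, leaving a balance of $792,000. Kerensa then takes one-half of the balance ($396,000), for a total of $446,000. The remaining $396,000 passes to the descendants.
No child survives, so the initial division is made at the grandchildren's generation.
The descendants' portion ($396,000) is divided into 12 shares of $33,000: Pieter, Isolde, Gustav, Imani, Farrukh, Zofia, Aditi, Rashid, Paloma, Keturah, Dario, and Ronan each take $33,000.

Ronan receives $33,000.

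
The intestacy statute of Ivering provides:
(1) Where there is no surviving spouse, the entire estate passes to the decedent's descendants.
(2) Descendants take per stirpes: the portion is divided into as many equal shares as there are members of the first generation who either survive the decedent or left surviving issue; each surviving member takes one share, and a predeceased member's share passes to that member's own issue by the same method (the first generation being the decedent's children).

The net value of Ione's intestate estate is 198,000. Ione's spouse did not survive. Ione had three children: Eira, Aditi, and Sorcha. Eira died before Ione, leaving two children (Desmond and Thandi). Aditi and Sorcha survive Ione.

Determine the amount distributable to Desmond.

Desmond receives 33,000.

The entire 198,000 passes to the descendants.
That amount (198,000) is divided into 3 shares of 66,000: Aditi and Sorcha each take 66,000; Eira's 66,000 share passes to Eira's issue.
Eira's share (66,000) is divided into 2 shares of 33,000: Desmond and Thandi each take 33,000.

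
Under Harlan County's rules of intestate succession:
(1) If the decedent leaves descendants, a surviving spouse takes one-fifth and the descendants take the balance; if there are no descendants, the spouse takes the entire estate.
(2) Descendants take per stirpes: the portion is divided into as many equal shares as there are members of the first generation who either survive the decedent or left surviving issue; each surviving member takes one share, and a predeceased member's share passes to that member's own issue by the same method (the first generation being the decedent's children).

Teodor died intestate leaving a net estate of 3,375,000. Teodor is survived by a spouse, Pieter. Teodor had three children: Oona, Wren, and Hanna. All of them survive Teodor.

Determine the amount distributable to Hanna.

Pieter takes one-fifth of 3,375,000 = 675,000. The remaining 2,700,000 passes to the descendants.
The descendants' portion (2,700,000) is divided into 3 shares of 900,000: Oona, Wren, and Hanna each take 900,000.

Hanna receives 900,000.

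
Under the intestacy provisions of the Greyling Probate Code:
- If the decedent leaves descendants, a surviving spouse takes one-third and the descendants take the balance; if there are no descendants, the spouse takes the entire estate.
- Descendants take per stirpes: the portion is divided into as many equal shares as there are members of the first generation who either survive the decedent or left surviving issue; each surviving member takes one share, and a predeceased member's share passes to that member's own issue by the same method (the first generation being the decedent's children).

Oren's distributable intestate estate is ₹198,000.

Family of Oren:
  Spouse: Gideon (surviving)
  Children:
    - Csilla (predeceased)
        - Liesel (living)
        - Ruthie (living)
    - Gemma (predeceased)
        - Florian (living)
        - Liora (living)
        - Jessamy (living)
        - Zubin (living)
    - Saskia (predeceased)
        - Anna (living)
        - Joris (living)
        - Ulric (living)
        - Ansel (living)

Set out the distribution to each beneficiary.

Gideon: ₹66,000; Liesel: ₹22,000; Ruthie: ₹22,000; Florian: ₹11,000; Liora: ₹11,000; Jessamy: ₹11,000; Zubin: ₹11,000; Anna: ₹11,000; Joris: ₹11,000; Ulric: ₹11,000; Ansel: ₹11,000

Gideon takes one-third of ₹198,000 = ₹66,000. The remaining ₹132,000 passes to the descendants.
The descendants' portion (₹132,000) is divided into 3 shares of ₹44,000: Csilla's ₹44,000 share passes to Csilla's issue; Gemma's ₹44,000 share passes to Gemma's issue; Saskia's ₹44,000 share passes to Saskia's issue.
Csilla's share (₹44,000) is divided into 2 shares of ₹22,000: Liesel and Ruthie each take ₹22,000.
Gemma's share (₹44,000) is divided into 4 shares of ₹11,000: Florian, Liora, Jessamy, and Zubin each take ₹11,000.
Saskia's share (₹44,000) is divided into 4 shares of ₹11,000: Anna, Joris, Ulric, and Ansel each take ₹11,000.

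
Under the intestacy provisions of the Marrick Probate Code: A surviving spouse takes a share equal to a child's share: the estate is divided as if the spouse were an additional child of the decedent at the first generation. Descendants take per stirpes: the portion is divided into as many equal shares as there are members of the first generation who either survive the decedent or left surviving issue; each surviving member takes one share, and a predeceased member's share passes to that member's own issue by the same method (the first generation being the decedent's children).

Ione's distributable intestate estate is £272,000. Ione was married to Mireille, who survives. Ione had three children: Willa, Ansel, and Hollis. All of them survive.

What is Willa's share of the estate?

Willa receives £68,000.

The spouse counts as an additional share at the children's level, so there are 4 primary shares of £68,000. Mireille takes one such share (£68,000).
The children's combined portion (£204,000) is divided into 3 shares of £68,000: Willa, Ansel, and Hollis each take £68,000.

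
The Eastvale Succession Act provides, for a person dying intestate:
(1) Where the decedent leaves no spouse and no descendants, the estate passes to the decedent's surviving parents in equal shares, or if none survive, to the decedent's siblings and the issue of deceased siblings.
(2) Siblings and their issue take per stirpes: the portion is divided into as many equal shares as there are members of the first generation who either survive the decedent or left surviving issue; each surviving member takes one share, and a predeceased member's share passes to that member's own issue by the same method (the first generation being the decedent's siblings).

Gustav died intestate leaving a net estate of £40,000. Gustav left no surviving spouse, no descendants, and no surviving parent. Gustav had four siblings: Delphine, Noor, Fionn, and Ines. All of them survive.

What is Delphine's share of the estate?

The entire £40,000 passes to the siblings and their issue.
That amount (£40,000) is divided into 4 shares of £10,000: Delphine, Noor, Fionn, and Ines each take £10,000.

Delphine receives £10,000.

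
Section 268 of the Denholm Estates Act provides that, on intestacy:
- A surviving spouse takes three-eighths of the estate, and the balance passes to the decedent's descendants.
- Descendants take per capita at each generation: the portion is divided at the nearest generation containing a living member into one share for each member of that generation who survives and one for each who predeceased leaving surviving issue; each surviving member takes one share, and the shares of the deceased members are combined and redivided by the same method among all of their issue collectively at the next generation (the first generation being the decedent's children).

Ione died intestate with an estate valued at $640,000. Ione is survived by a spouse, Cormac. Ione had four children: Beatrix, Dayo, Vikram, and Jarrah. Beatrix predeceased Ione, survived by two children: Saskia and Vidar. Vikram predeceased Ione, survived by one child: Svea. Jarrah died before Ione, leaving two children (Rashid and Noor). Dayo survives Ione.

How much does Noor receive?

Noor receives $60,000.

Cormac takes three-eighths of $640,000 = $240,000. The remaining $400,000 passes to the descendants.
The descendants' portion ($400,000) is divided at the children's generation into 4 shares of $100,000. Dayo takes $100,000. The 3 shares of the deceased (Beatrix, Vikram, and Jarrah) are combined into a pool of $300,000.
That pool ($300,000) is divided at the grandchildren's generation equally among Saskia, Vidar, Svea, Rashid, and Noor: $60,000 each.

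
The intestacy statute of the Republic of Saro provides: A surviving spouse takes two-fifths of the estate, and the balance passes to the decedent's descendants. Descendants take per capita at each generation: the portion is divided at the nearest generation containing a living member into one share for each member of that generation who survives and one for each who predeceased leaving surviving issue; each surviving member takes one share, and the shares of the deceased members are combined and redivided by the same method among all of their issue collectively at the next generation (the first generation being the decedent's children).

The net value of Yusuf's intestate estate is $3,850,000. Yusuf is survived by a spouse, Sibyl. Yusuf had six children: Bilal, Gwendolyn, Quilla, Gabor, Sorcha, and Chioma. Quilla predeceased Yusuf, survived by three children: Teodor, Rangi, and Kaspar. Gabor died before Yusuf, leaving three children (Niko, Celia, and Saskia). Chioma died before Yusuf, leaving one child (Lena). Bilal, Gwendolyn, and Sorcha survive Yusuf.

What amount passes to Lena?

Sibyl takes two-fifths of $3,850,000 = $1,540,000. The remaining $2,310,000 passes to the descendants.
The descendants' portion ($2,310,000) is divided at the children's generation into 6 shares of $385,000. Bilal, Gwendolyn, and Sorcha each take $385,000. The 3 shares of the deceased (Quilla, Gabor, and Chioma) are combined into a pool of $1,155,000.
That pool ($1,155,000) is divided at the grandchildren's generation equally among Teodor, Rangi, Kaspar, Niko, Celia, Saskia, and Lena: $165,000 each.

Lena receives $165,000.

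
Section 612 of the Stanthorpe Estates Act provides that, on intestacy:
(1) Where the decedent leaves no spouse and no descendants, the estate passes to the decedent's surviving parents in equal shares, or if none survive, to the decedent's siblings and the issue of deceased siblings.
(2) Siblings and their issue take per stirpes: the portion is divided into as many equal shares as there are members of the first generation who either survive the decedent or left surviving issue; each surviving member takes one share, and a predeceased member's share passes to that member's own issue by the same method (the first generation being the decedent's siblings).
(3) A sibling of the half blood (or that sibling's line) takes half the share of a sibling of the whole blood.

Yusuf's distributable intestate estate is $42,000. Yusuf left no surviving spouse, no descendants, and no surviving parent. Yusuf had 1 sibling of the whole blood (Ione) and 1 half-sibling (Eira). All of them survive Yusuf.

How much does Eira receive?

The entire $42,000 passes to the siblings and their issue.
Counting each half-blood sibling's line as half a unit, there are 3/2 units in $42,000, so one unit is $28,000. Whole-blood lines (Ione) take $28,000 each; half-blood lines (Eira) take $14,000 each.

Eira receives $14,000.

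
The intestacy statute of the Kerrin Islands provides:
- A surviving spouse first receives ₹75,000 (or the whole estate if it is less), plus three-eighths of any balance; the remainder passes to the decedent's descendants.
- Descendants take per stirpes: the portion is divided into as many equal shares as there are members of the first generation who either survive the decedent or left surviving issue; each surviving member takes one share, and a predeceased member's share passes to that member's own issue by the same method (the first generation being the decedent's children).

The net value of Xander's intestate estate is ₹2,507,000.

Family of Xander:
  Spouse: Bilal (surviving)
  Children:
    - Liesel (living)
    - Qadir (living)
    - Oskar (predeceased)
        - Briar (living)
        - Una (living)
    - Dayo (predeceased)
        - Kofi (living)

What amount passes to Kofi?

Bilal first takes ₹75,000, leaving a balance of ₹2,432,000. Bilal then takes three-eighths of the balance (₹912,000), for a total of ₹987,000. The remaining ₹1,520,000 passes to the descendants.
The descendants' portion (₹1,520,000) is divided into 4 shares of ₹380,000: Liesel and Qadir each take ₹380,000; Oskar's ₹380,000 share passes to Oskar's issue; Dayo's ₹380,000 share passes to Dayo's issue.
Oskar's share (₹380,000) is divided into 2 shares of ₹190,000: Briar and Una each take ₹190,000.
Dayo's share (₹380,000) passes entirely to Kofi.

Kofi receives ₹380,000.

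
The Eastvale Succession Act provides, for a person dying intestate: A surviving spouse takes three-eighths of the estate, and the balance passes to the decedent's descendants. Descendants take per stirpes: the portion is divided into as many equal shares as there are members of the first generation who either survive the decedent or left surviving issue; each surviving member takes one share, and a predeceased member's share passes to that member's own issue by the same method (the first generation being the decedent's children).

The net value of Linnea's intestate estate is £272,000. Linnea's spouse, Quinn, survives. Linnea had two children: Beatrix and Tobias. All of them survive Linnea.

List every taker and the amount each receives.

Quinn: £102,000; Beatrix: £85,000; Tobias: £85,000

Quinn takes three-eighths of £272,000 = £102,000. The remaining £170,000 passes to the descendants.
The descendants' portion (£170,000) is divided into 2 shares of £85,000: Beatrix and Tobias each take £85,000.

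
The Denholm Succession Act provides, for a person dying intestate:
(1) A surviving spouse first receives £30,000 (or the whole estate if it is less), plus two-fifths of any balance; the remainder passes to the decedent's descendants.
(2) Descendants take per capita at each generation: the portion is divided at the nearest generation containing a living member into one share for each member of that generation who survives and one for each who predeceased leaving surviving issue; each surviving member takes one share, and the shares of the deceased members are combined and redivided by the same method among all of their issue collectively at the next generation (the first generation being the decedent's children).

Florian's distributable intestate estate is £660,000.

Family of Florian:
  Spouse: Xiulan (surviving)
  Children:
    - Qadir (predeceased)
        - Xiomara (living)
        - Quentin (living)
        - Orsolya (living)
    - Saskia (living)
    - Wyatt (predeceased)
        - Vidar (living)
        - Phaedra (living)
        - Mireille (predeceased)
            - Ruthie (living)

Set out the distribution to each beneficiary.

Xiulan first takes £30,000, leaving a balance of £630,000. Xiulan then takes two-fifths of the balance (£252,000), for a total of £282,000. The remaining £378,000 passes to the descendants.
The descendants' portion (£378,000) is divided at the children's generation into 3 shares of £126,000. Saskia takes £126,000. The 2 shares of the deceased (Qadir and Wyatt) are combined into a pool of £252,000.
That pool (£252,000) is divided at the grandchildren's generation into 6 shares of £42,000. Xiomara, Quentin, Orsolya, Vidar, and Phaedra each take £42,000. The remaining share for the deceased Mireille (£42,000) is carried to the next generation.
That pool (£42,000) passes entirely to Ruthie, the sole taker at the great-grandchildren's generation.

Xiulan: £282,000; Xiomara: £42,000; Quentin: £42,000; Orsolya: £42,000; Saskia: £126,000; Vidar: £42,000; Phaedra: £42,000; Ruthie: £42,000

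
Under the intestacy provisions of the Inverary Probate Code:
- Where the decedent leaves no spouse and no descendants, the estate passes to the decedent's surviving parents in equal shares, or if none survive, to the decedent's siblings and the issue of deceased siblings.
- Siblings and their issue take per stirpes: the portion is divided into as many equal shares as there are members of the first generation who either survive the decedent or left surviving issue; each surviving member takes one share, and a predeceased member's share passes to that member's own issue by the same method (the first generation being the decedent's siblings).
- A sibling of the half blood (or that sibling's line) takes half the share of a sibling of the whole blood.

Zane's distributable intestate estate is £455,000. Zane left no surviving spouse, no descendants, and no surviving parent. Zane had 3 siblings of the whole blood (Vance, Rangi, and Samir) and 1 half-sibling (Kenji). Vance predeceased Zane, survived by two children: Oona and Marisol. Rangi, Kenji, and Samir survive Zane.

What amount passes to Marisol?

Marisol receives £65,000.

The entire £455,000 passes to the siblings and their issue.
Counting each half-blood sibling's line as half a unit, there are 7/2 units in £455,000, so one unit is £130,000. Whole-blood lines (Vance, Rangi, and Samir) take £130,000 each; half-blood lines (Kenji) take £65,000 each.
Vance's share (£130,000) is divided into 2 shares of £65,000: Oona and Marisol each take £65,000.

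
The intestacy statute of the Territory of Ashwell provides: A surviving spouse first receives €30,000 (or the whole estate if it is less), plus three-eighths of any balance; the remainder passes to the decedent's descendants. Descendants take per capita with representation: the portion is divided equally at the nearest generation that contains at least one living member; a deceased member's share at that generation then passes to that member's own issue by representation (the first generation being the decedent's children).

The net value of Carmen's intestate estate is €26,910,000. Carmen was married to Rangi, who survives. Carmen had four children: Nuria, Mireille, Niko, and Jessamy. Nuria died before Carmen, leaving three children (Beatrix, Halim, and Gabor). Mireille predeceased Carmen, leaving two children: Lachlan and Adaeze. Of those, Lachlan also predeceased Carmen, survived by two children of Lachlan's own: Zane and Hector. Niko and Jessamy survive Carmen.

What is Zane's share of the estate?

Rangi first takes €30,000, leaving a balance of €26,880,000. Rangi then takes three-eighths of the balance (€10,080,000), for a total of €10,110,000. The remaining €16,800,000 passes to the descendants.
The descendants' portion (€16,800,000) is divided into 4 shares of €4,200,000: Niko and Jessamy each take €4,200,000; Nuria's €4,200,000 share passes to Nuria's issue; Mireille's €4,200,000 share passes to Mireille's issue.
Nuria's share (€4,200,000) is divided into 3 shares of €1,400,000: Beatrix, Halim, and Gabor each take €1,400,000.
Mireille's share (€4,200,000) is divided into 2 shares of €2,100,000: Adaeze takes €2,100,000; Lachlan's €2,100,000 share passes to Lachlan's issue.
Lachlan's share (€2,100,000) is divided into 2 shares of €1,050,000: Zane and Hector each take €1,050,000.

Zane receives €1,050,000.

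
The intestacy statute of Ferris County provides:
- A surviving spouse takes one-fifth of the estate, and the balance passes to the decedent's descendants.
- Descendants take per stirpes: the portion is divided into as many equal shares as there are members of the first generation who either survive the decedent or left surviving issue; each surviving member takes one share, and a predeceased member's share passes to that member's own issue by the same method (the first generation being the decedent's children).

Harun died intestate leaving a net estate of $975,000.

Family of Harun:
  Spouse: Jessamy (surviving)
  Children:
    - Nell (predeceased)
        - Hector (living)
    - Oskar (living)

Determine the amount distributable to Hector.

Jessamy takes one-fifth of $975,000 = $195,000. The remaining $780,000 passes to the descendants.
The descendants' portion ($780,000) is divided into 2 shares of $390,000: Oskar takes $390,000; Nell's $390,000 share passes to Nell's issue.
Nell's share ($390,000) passes entirely to Hector.

Hector receives $390,000.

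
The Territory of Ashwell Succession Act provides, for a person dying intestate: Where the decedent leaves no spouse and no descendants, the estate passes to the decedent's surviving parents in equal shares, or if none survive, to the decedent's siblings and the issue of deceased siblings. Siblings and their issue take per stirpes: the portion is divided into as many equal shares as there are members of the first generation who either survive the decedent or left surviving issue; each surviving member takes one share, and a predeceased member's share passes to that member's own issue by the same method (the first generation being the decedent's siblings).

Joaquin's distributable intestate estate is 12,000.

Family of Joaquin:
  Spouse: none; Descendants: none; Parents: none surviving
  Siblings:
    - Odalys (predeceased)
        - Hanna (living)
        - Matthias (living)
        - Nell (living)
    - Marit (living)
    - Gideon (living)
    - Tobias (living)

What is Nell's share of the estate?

Nell receives 1,000.

The entire 12,000 passes to the siblings and their issue.
That amount (12,000) is divided into 4 shares of 3,000: Marit, Gideon, and Tobias each take 3,000; Odalys's 3,000 share passes to Odalys's issue.
Odalys's share (3,000) is divided into 3 shares of 1,000: Hanna, Matthias, and Nell each take 1,000.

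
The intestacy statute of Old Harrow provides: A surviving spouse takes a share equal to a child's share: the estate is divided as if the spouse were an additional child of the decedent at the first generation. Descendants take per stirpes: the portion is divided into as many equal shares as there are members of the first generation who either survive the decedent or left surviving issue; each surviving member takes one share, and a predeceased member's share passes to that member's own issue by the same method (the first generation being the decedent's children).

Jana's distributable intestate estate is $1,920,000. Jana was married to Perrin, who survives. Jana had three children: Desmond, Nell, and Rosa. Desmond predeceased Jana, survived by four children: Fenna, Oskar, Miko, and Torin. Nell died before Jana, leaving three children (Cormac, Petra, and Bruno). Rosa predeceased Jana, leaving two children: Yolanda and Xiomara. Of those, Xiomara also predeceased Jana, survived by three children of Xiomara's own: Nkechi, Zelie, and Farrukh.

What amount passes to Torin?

Torin receives $120,000.

The spouse counts as an additional share at the children's level, so there are 4 primary shares of $480,000. Perrin takes one such share ($480,000).
The children's combined portion ($1,440,000) is divided into 3 shares of $480,000: Desmond's $480,000 share passes to Desmond's issue; Nell's $480,000 share passes to Nell's issue; Rosa's $480,000 share passes to Rosa's issue.
Desmond's share ($480,000) is divided into 4 shares of $120,000: Fenna, Oskar, Miko, and Torin each take $120,000.
Nell's share ($480,000) is divided into 3 shares of $160,000: Cormac, Petra, and Bruno each take $160,000.
Rosa's share ($480,000) is divided into 2 shares of $240,000: Yolanda takes $240,000; Xiomara's $240,000 share passes to Xiomara's issue.
Xiomara's share ($240,000) is divided into 3 shares of $80,000: Nkechi, Zelie, and Farrukh each take $80,000.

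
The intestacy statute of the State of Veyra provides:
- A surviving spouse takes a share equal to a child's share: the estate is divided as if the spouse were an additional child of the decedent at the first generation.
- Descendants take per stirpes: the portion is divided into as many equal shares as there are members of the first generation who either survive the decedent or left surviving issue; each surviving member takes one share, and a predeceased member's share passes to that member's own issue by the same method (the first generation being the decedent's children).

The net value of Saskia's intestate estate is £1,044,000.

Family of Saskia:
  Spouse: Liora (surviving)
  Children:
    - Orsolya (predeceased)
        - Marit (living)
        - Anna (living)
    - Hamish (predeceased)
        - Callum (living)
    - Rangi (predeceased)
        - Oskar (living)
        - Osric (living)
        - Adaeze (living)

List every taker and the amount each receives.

The spouse counts as an additional share at the children's level, so there are 4 primary shares of £261,000. Liora takes one such share (£261,000).
The children's combined portion (£783,000) is divided into 3 shares of £261,000: Orsolya's £261,000 share passes to Orsolya's issue; Hamish's £261,000 share passes to Hamish's issue; Rangi's £261,000 share passes to Rangi's issue.
Orsolya's share (£261,000) is divided into 2 shares of £130,500: Marit and Anna each take £130,500.
Hamish's share (£261,000) passes entirely to Callum.
Rangi's share (£261,000) is divided into 3 shares of £87,000: Oskar, Osric, and Adaeze each take £87,000.

Liora: £261,000; Marit: £130,500; Anna: £130,500; Callum: £261,000; Oskar: £87,000; Osric: £87,000; Adaeze: £87,000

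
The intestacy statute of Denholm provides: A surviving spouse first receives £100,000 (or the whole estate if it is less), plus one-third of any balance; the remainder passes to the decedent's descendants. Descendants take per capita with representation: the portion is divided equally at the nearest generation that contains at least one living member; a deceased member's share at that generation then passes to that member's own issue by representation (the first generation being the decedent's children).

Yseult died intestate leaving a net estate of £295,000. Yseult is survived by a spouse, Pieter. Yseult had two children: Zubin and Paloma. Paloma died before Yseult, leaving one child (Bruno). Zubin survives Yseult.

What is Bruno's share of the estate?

Bruno receives £65,000.

Pieter first takes £100,000, leaving a balance of £195,000. Pieter then takes one-third of the balance (£65,000), for a total of £165,000. The remaining £130,000 passes to the descendants.
The descendants' portion (£130,000) is divided into 2 shares of £65,000: Zubin takes £65,000; Paloma's £65,000 share passes to Paloma's issue.
Paloma's share (£65,000) passes entirely to Bruno.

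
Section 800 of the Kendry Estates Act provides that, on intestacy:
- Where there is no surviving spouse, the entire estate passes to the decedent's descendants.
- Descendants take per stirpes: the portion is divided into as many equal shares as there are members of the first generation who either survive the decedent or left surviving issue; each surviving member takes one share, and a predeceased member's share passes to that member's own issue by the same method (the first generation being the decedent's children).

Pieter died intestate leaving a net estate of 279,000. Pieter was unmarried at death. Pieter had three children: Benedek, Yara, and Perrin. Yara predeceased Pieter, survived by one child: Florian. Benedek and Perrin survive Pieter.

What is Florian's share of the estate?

The entire 279,000 passes to the descendants.
That amount (279,000) is divided into 3 shares of 93,000: Benedek and Perrin each take 93,000; Yara's 93,000 share passes to Yara's issue.
Yara's share (93,000) passes entirely to Florian.

Florian receives 93,000.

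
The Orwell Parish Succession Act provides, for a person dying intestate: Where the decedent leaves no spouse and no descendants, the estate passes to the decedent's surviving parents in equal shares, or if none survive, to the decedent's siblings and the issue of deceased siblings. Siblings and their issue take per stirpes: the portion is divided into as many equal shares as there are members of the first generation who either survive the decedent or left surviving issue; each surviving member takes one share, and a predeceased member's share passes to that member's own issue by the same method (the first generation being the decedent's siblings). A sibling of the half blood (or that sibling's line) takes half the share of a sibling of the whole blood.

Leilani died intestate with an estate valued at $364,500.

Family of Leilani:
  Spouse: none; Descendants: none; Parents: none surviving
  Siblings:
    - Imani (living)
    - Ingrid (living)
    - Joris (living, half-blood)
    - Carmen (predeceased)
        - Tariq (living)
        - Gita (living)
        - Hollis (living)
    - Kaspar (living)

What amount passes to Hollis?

The entire $364,500 passes to the siblings and their issue.
Counting each half-blood sibling's line as half a unit, there are 9/2 units in $364,500, so one unit is $81,000. Whole-blood lines (Imani, Ingrid, Carmen, and Kaspar) take $81,000 each; half-blood lines (Joris) take $40,500 each.
Carmen's share ($81,000) is divided into 3 shares of $27,000: Tariq, Gita, and Hollis each take $27,000.

Hollis receives $27,000.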